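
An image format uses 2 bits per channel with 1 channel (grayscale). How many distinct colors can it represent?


Total bits = 2 bits/channel × 1 channels = 2 bits
Distinct colors = 2^2
= 4 colors


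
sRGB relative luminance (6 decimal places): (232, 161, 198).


Linearize each channel (sRGB transfer function): c = v/255; c_lin = c/12.92 if c ≤ 0.04045, else ((c+0.055)/1.055)^2.4
  R: 232/255 ≈ 0.909804 > 0.04045 → ((0.909804+0.055)/1.055)^2.4 ≈ 0.806952
  G: 161/255 ≈ 0.631373 > 0.04045 → ((0.631373+0.055)/1.055)^2.4 ≈ 0.356400
  B: 198/255 ≈ 0.776471 > 0.04045 → ((0.776471+0.055)/1.055)^2.4 ≈ 0.564712
R_lin = 0.806952, G_lin = 0.356400, B_lin = 0.564712
L = 0.2126×R + 0.7152×G + 0.0722×B
L = 0.2126×0.806952 + 0.7152×0.356400 + 0.0722×0.564712
L ≈ 0.467228


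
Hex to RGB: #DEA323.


DE → 222 (R)
A3 → 163 (G)
23 → 35 (B)
= RGB(222, 163, 35)


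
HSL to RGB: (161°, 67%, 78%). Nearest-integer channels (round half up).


H=161°, S=0.67, L=0.78
C = (1-|2L-1|)×S = (1-|0.56|)×0.67 = 0.2948
H' = H/60 = 161/60 ≈ 2.6833; X = C×(1-|H' mod 2 - 1|) ≈ 0.2014
m = L - C/2 = 0.78 - 0.1474 = 0.6326
Sector ⌊H'⌋ = 2 → (R',G',B') = (0.0, 0.2948, ≈0.2014)
RGB = ((R'+m)×255, (G'+m)×255, (B'+m)×255) = (161.313, 236.487, 212.6819)
Round half up → RGB(161, 236, 213)


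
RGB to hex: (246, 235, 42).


R = 246 → F6 (hex)
G = 235 → EB (hex)
B = 42 → 2A (hex)
Hex = #F6EB2A


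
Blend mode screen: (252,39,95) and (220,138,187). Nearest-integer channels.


Screen: C = 255 - (255-A)×(255-B)/255, rounded to nearest integer
R: 255 - (255-252)×(255-220)/255 = 255 - 105/255 ≈ 255 - 0.412 = 254.588 → 255
G: 255 - (255-39)×(255-138)/255 = 255 - 25272/255 ≈ 255 - 99.106 = 155.894 → 156
B: 255 - (255-95)×(255-187)/255 = 255 - 10880/255 ≈ 255 - 42.667 = 212.333 → 212
= RGB(255, 156, 212)


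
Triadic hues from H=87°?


Triadic: equally spaced at 120° intervals
H1 = 87°
H2 = (87 + 120) mod 360 = 207°
H3 = (87 + 240) mod 360 = 327°
Triadic = 87°, 207°, 327°


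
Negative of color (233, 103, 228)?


Invert: (255-R, 255-G, 255-B)
R: 255-233 = 22
G: 255-103 = 152
B: 255-228 = 27
= RGB(22, 152, 27)


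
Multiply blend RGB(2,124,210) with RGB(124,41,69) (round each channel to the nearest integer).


Multiply: C = A×B/255, rounded to nearest integer
R: 2×124/255 = 248/255 ≈ 0.973 → 1
G: 124×41/255 = 5084/255 ≈ 19.937 → 20
B: 210×69/255 = 14490/255 ≈ 56.824 → 57
= RGB(1, 20, 57)


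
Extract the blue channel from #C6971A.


Color: #C6971A
R = C6 = 198
G = 97 = 151
B = 1A = 26
Blue = 26


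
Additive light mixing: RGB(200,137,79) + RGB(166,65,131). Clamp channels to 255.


Additive: each channel = min(255, C₁+C₂)
R: 200+166 = 366 → 255
G: 137+65 = 202 → 202
B: 79+131 = 210 → 210
= RGB(255, 202, 210)


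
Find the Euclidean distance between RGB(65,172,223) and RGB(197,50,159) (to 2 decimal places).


d = √[(R₁-R₂)² + (G₁-G₂)² + (B₁-B₂)²]
d = √[(65-197)² + (172-50)² + (223-159)²]
d = √[17424 + 14884 + 4096]
d = √36404
d ≈ 190.80


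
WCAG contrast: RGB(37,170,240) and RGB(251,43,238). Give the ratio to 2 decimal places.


Linearize each sRGB channel c=v/255: c/12.92 if c ≤ 0.04045 else ((c+0.055)/1.055)^2.4
L = 0.2126×R_lin + 0.7152×G_lin + 0.0722×B_lin
Color 1 (37,170,240):
  R=37: 37/255≈0.1451 > 0.04045 → ((0.1451+0.055)/1.055)^2.4 ≈ 0.01850
  G=170: 170/255≈0.6667 > 0.04045 → ((0.6667+0.055)/1.055)^2.4 ≈ 0.40198
  B=240: 240/255≈0.9412 > 0.04045 → ((0.9412+0.055)/1.055)^2.4 ≈ 0.87137
  L1 = 0.2126×0.01850 + 0.7152×0.40198 + 0.0722×0.87137 ≈ 0.35434
Color 2 (251,43,238):
  R=251: 251/255≈0.9843 > 0.04045 → ((0.9843+0.055)/1.055)^2.4 ≈ 0.96469
  G=43: 43/255≈0.1686 > 0.04045 → ((0.1686+0.055)/1.055)^2.4 ≈ 0.02416
  B=238: 238/255≈0.9333 > 0.04045 → ((0.9333+0.055)/1.055)^2.4 ≈ 0.85499
  L2 = 0.2126×0.96469 + 0.7152×0.02416 + 0.0722×0.85499 ≈ 0.28410
Lighter = 0.35434, Darker = 0.28410
Ratio = (L_lighter + 0.05) / (L_darker + 0.05)
Ratio = (0.35434 + 0.05) / (0.28410 + 0.05) = 0.40434 / 0.33410 ≈ 1.2102
Ratio ≈ 1.21:1


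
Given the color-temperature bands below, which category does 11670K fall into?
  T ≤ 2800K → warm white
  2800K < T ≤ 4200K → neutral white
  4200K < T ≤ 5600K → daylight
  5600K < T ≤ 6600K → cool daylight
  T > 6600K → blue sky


Temperature: 11670K
11670K > 6600K → blue sky
Classification: blue sky


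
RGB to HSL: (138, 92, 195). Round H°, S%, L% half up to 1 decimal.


Normalize: R'=138/255≈0.5412, G'=92/255≈0.3608, B'=195/255≈0.7647
Max=195/255, Min=92/255, Δ=Max-Min=103/255
L = (Max+Min)/2 = (195+92)/510 = 287/510 = 0.56274… → L = 56.3%
L > 0.5 → S = Δ/(2-Max-Min) = 103/(510-195-92) = 103/223 = 0.46188… → S = 46.2%
(the 1/255 factors cancel in S and H, so raw channel differences can be used)
Max is B' → H = 60 × ((R-G)/Δ + 4) = 60 × ((138-92)/103 + 4)
  46/103 + 4 = 0.4466… + 4 = 4.4466…
  H = 60 × 4.4466… = 266.796…° → H = 266.8°
= HSL(266.8°, 46.2%, 56.3%)


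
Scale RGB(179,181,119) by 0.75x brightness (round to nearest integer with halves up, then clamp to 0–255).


Multiply each channel by 0.75, round half up, clamp to [0, 255]
R: 179×0.75 = 134.25 → round → 134
G: 181×0.75 = 135.75 → round → 136
B: 119×0.75 = 89.25 → round → 89
= RGB(134, 136, 89)


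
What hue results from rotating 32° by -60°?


New hue = (H + rotation) mod 360
New hue = (32 -60) mod 360
= -28 mod 360
= 332°


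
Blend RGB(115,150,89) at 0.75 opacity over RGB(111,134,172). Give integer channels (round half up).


C = α×F + (1-α)×B, with 1-α = 0.25
R: 0.75×115 + 0.25×111 = 86.25 + 27.75 = 114.00 → 114
G: 0.75×150 + 0.25×134 = 112.50 + 33.50 = 146.00 → 146
B: 0.75×89 + 0.25×172 = 66.75 + 43.00 = 109.75 → 110
= RGB(114, 146, 110)


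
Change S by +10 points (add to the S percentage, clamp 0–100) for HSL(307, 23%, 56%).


Original S = 23%
Adjustment = +10 percentage points
New S = 23 + (10) = 33
Clamp to [0, 100] → 33
= HSL(307°, 33%, 56%)


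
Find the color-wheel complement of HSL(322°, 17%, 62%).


Complement = opposite side of color wheel = hue + 180°
H' = (322 + 180) mod 360 = 142°
S and L unchanged.
= HSL(142°, 17%, 62%)


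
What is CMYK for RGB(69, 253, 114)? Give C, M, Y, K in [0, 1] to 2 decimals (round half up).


R'=69/255≈0.2706, G'=253/255≈0.9922, B'=114/255≈0.4471
K = 1 - max(R',G',B') = 1 - 253/255 = 2/255 = 0.00784… → 0.01
(1-R'-K)/(1-K) simplifies to (max-R)/max with max = 253:
C = (253-69)/253 = 184/253 = 0.72727… → 0.73
M = (253-253)/253 = 0/253 = 0 → 0.00
Y = (253-114)/253 = 139/253 = 0.54940… → 0.55
= CMYK(0.73, 0.00, 0.55, 0.01)


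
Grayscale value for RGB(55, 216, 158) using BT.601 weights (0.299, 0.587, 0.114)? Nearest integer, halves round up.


Gray = 0.299×R + 0.587×G + 0.114×B
Gray = 0.299×55 + 0.587×216 + 0.114×158
Gray = 16.445 + 126.792 + 18.012
Gray = 161.249 → round half up → 161
Gray = 161


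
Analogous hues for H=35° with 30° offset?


Base hue: 35°
Left analog: (35 - 30) mod 360 = 5°
Right analog: (35 + 30) mod 360 = 65°
Analogous hues = 5° and 65°


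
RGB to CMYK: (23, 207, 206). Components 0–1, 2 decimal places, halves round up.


R'=23/255≈0.0902, G'=207/255≈0.8118, B'=206/255≈0.8078
K = 1 - max(R',G',B') = 1 - 207/255 = 48/255 = 0.18823… → 0.19
(1-R'-K)/(1-K) simplifies to (max-R)/max with max = 207:
C = (207-23)/207 = 184/207 = 0.88888… → 0.89
M = (207-207)/207 = 0/207 = 0 → 0.00
Y = (207-206)/207 = 1/207 = 0.00483… → 0.00
= CMYK(0.89, 0.00, 0.00, 0.19)


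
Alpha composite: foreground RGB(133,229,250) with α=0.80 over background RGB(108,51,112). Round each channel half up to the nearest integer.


C = α×F + (1-α)×B, with 1-α = 0.20
R: 0.80×133 + 0.20×108 = 106.40 + 21.60 = 128.00 → 128
G: 0.80×229 + 0.20×51 = 183.20 + 10.20 = 193.40 → 193
B: 0.80×250 + 0.20×112 = 200.00 + 22.40 = 222.40 → 222
= RGB(128, 193, 222)


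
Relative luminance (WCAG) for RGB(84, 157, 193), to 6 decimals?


Linearize each channel (sRGB transfer function): c = v/255; c_lin = c/12.92 if c ≤ 0.04045, else ((c+0.055)/1.055)^2.4
  R: 84/255 ≈ 0.329412 > 0.04045 → ((0.329412+0.055)/1.055)^2.4 ≈ 0.088656
  G: 157/255 ≈ 0.615686 > 0.04045 → ((0.615686+0.055)/1.055)^2.4 ≈ 0.337164
  B: 193/255 ≈ 0.756863 > 0.04045 → ((0.756863+0.055)/1.055)^2.4 ≈ 0.533276
R_lin = 0.088656, G_lin = 0.337164, B_lin = 0.533276
L = 0.2126×R + 0.7152×G + 0.0722×B
L = 0.2126×0.088656 + 0.7152×0.337164 + 0.0722×0.533276
L ≈ 0.298490


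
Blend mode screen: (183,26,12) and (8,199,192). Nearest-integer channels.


Screen: C = 255 - (255-A)×(255-B)/255, rounded to nearest integer
R: 255 - (255-183)×(255-8)/255 = 255 - 17784/255 ≈ 255 - 69.741 = 185.259 → 185
G: 255 - (255-26)×(255-199)/255 = 255 - 12824/255 ≈ 255 - 50.290 = 204.710 → 205
B: 255 - (255-12)×(255-192)/255 = 255 - 15309/255 ≈ 255 - 60.035 = 194.965 → 195
= RGB(185, 205, 195)


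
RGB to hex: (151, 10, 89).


R = 151 → 97 (hex)
G = 10 → 0A (hex)
B = 89 → 59 (hex)
Hex = #970A59


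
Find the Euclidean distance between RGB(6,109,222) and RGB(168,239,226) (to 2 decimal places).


d = √[(R₁-R₂)² + (G₁-G₂)² + (B₁-B₂)²]
d = √[(6-168)² + (109-239)² + (222-226)²]
d = √[26244 + 16900 + 16]
d = √43160
d ≈ 207.75


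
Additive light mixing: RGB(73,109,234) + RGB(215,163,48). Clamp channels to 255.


Additive: each channel = min(255, C₁+C₂)
R: 73+215 = 288 → 255
G: 109+163 = 272 → 255
B: 234+48 = 282 → 255
= RGB(255, 255, 255)


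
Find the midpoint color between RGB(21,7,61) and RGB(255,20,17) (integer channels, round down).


Midpoint: each channel = ⌊(C₁+C₂)/2⌋
R: ⌊(21+255)/2⌋ = 138
G: ⌊(7+20)/2⌋ = 13
B: ⌊(61+17)/2⌋ = 39
= RGB(138, 13, 39)


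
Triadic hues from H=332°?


Triadic: equally spaced at 120° intervals
H1 = 332°
H2 = (332 + 120) mod 360 = 92°
H3 = (332 + 240) mod 360 = 212°
Triadic = 332°, 92°, 212°


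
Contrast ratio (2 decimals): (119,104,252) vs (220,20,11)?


Linearize each sRGB channel c=v/255: c/12.92 if c ≤ 0.04045 else ((c+0.055)/1.055)^2.4
L = 0.2126×R_lin + 0.7152×G_lin + 0.0722×B_lin
Color 1 (119,104,252):
  R=119: 119/255≈0.4667 > 0.04045 → ((0.4667+0.055)/1.055)^2.4 ≈ 0.18447
  G=104: 104/255≈0.4078 > 0.04045 → ((0.4078+0.055)/1.055)^2.4 ≈ 0.13843
  B=252: 252/255≈0.9882 > 0.04045 → ((0.9882+0.055)/1.055)^2.4 ≈ 0.97345
  L1 = 0.2126×0.18447 + 0.7152×0.13843 + 0.0722×0.97345 ≈ 0.20851
Color 2 (220,20,11):
  R=220: 220/255≈0.8627 > 0.04045 → ((0.8627+0.055)/1.055)^2.4 ≈ 0.71569
  G=20: 20/255≈0.0784 > 0.04045 → ((0.0784+0.055)/1.055)^2.4 ≈ 0.00700
  B=11: 11/255≈0.0431 > 0.04045 → ((0.0431+0.055)/1.055)^2.4 ≈ 0.00335
  L2 = 0.2126×0.71569 + 0.7152×0.00700 + 0.0722×0.00335 ≈ 0.15740
Lighter = 0.20851, Darker = 0.15740
Ratio = (L_lighter + 0.05) / (L_darker + 0.05)
Ratio = (0.20851 + 0.05) / (0.15740 + 0.05) = 0.25851 / 0.20740 ≈ 1.2464
Ratio ≈ 1.25:1


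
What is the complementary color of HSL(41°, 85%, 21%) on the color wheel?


Complement = opposite side of color wheel = hue + 180°
H' = (41 + 180) mod 360 = 221°
S and L unchanged.
= HSL(221°, 85%, 21%)


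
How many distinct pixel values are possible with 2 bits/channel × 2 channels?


Total bits = 2 bits/channel × 2 channels = 4 bits
Distinct pixel values = 2^4
= 16 pixel values


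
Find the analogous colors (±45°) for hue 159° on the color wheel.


Base hue: 159°
Left analog: (159 - 45) mod 360 = 114°
Right analog: (159 + 45) mod 360 = 204°
Analogous hues = 114° and 204°


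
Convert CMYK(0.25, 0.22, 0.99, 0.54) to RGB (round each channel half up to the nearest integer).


R = 255 × (1-C) × (1-K) = 255 × 0.75 × 0.46 = 87.975 → 88
G = 255 × (1-M) × (1-K) = 255 × 0.78 × 0.46 = 91.494 → 91
B = 255 × (1-Y) × (1-K) = 255 × 0.01 × 0.46 = 1.173 → 1
= RGB(88, 91, 1)


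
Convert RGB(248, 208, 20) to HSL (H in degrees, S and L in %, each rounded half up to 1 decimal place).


Normalize: R'=248/255≈0.9725, G'=208/255≈0.8157, B'=20/255≈0.0784
Max=248/255, Min=20/255, Δ=Max-Min=228/255
L = (Max+Min)/2 = (248+20)/510 = 268/510 = 0.52549… → L = 52.5%
L > 0.5 → S = Δ/(2-Max-Min) = 228/(510-248-20) = 228/242 = 0.94214… → S = 94.2%
(the 1/255 factors cancel in S and H, so raw channel differences can be used)
Max is R' → H = 60 × (((G-B)/Δ) mod 6) = 60 × (((208-20)/228) mod 6)
  188/228 = 0.8245…
  H = 60 × 0.8245… = 49.473…° → H = 49.5°
= HSL(49.5°, 94.2%, 52.5%)


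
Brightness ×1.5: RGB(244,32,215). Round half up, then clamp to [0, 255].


Multiply each channel by 1.5, round half up, clamp to [0, 255]
R: 244×1.5 = 366 → clamp → 255
G: 32×1.5 = 48
B: 215×1.5 = 322.5 → round → 323 → clamp → 255
= RGB(255, 48, 255)


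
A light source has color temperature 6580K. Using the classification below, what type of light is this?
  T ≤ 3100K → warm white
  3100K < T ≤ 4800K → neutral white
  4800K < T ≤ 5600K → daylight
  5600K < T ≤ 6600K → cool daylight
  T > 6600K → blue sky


Temperature: 6580K
5600K < 6580K ≤ 6600K → cool daylight
Classification: cool daylight


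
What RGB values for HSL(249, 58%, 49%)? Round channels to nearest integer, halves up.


H=249°, S=0.58, L=0.49
C = (1-|2L-1|)×S = (1-|-0.02|)×0.58 = 0.5684
H' = H/60 = 249/60 ≈ 4.1500; X = C×(1-|H' mod 2 - 1|) = 0.08526
m = L - C/2 = 0.49 - 0.2842 = 0.2058
Sector ⌊H'⌋ = 4 → (R',G',B') = (0.08526, 0.0, 0.5684)
RGB = ((R'+m)×255, (G'+m)×255, (B'+m)×255) = (74.2203, 52.479, 197.421)
Round half up → RGB(74, 52, 197)


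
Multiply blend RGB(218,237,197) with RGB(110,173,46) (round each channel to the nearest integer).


Multiply: C = A×B/255, rounded to nearest integer
R: 218×110/255 = 23980/255 ≈ 94.039 → 94
G: 237×173/255 = 41001/255 ≈ 160.788 → 161
B: 197×46/255 = 9062/255 ≈ 35.537 → 36
= RGB(94, 161, 36)


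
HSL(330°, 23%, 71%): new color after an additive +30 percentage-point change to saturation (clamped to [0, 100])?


Original S = 23%
Adjustment = +30 percentage points
New S = 23 + (30) = 53
Clamp to [0, 100] → 53
= HSL(330°, 53%, 71%)


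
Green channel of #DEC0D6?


Color: #DEC0D6
R = DE = 222
G = C0 = 192
B = D6 = 214
Green = 192


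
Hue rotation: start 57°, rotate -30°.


New hue = (H + rotation) mod 360
New hue = (57 -30) mod 360
= 27 mod 360
= 27°


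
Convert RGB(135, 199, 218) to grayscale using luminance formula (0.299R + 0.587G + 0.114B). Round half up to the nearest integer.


Gray = 0.299×R + 0.587×G + 0.114×B
Gray = 0.299×135 + 0.587×199 + 0.114×218
Gray = 40.365 + 116.813 + 24.852
Gray = 182.030 → round half up → 182
Gray = 182


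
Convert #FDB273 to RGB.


FD → 253 (R)
B2 → 178 (G)
73 → 115 (B)
= RGB(253, 178, 115)


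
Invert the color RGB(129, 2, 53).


Invert: (255-R, 255-G, 255-B)
R: 255-129 = 126
G: 255-2 = 253
B: 255-53 = 202
= RGB(126, 253, 202)


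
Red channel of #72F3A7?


Color: #72F3A7
R = 72 = 114
G = F3 = 243
B = A7 = 167
Red = 114


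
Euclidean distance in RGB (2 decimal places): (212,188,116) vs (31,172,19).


d = √[(R₁-R₂)² + (G₁-G₂)² + (B₁-B₂)²]
d = √[(212-31)² + (188-172)² + (116-19)²]
d = √[32761 + 256 + 9409]
d = √42426
d ≈ 205.98


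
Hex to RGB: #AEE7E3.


AE → 174 (R)
E7 → 231 (G)
E3 → 227 (B)
= RGB(174, 231, 227)


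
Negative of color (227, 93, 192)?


Invert: (255-R, 255-G, 255-B)
R: 255-227 = 28
G: 255-93 = 162
B: 255-192 = 63
= RGB(28, 162, 63)


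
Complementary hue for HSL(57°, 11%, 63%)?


Complement = opposite side of color wheel = hue + 180°
H' = (57 + 180) mod 360 = 237°
S and L unchanged.
= HSL(237°, 11%, 63%)


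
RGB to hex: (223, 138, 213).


R = 223 → DF (hex)
G = 138 → 8A (hex)
B = 213 → D5 (hex)
Hex = #DF8AD5


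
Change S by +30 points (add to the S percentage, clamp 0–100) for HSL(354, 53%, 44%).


Original S = 53%
Adjustment = +30 percentage points
New S = 53 + (30) = 83
Clamp to [0, 100] → 83
= HSL(354°, 83%, 44%)


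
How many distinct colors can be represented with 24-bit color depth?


Colors = 2^bits = 2^24
= 16,777,216 colors


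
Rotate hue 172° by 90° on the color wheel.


New hue = (H + rotation) mod 360
New hue = (172 + 90) mod 360
= 262 mod 360
= 262°


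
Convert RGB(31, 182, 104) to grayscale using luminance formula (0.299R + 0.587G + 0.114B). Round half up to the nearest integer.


Gray = 0.299×R + 0.587×G + 0.114×B
Gray = 0.299×31 + 0.587×182 + 0.114×104
Gray = 9.269 + 106.834 + 11.856
Gray = 127.959 → round half up → 128
Gray = 128


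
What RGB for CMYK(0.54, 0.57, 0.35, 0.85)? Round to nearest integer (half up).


R = 255 × (1-C) × (1-K) = 255 × 0.46 × 0.15 = 17.595 → 18
G = 255 × (1-M) × (1-K) = 255 × 0.43 × 0.15 = 16.4475 → 16
B = 255 × (1-Y) × (1-K) = 255 × 0.65 × 0.15 = 24.8625 → 25
= RGB(18, 16, 25)


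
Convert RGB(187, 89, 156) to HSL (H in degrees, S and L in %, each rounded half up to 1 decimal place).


Normalize: R'=187/255≈0.7333, G'=89/255≈0.3490, B'=156/255≈0.6118
Max=187/255, Min=89/255, Δ=Max-Min=98/255
L = (Max+Min)/2 = (187+89)/510 = 276/510 = 0.54117… → L = 54.1%
L > 0.5 → S = Δ/(2-Max-Min) = 98/(510-187-89) = 98/234 = 0.41880… → S = 41.9%
(the 1/255 factors cancel in S and H, so raw channel differences can be used)
Max is R' → H = 60 × (((G-B)/Δ) mod 6) = 60 × (((89-156)/98) mod 6)
  (-67)/98 = -0.6836…; negative, so add 6 → 5.3163…
  H = 60 × 5.3163… = 318.979…° → H = 319.0°
= HSL(319.0°, 41.9%, 54.1%)


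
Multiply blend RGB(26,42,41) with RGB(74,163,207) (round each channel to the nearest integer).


Multiply: C = A×B/255, rounded to nearest integer
R: 26×74/255 = 1924/255 ≈ 7.545 → 8
G: 42×163/255 = 6846/255 ≈ 26.847 → 27
B: 41×207/255 = 8487/255 ≈ 33.282 → 33
= RGB(8, 27, 33)


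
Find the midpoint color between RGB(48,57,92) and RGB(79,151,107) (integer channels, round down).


Midpoint: each channel = ⌊(C₁+C₂)/2⌋
R: ⌊(48+79)/2⌋ = 63
G: ⌊(57+151)/2⌋ = 104
B: ⌊(92+107)/2⌋ = 99
= RGB(63, 104, 99)


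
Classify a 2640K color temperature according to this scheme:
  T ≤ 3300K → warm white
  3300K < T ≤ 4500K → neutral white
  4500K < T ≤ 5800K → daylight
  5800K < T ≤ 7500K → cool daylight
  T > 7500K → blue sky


Temperature: 2640K
2640K ≤ 3300K → warm white
Classification: warm white


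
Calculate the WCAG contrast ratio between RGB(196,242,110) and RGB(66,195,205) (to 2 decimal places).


Linearize each sRGB channel c=v/255: c/12.92 if c ≤ 0.04045 else ((c+0.055)/1.055)^2.4
L = 0.2126×R_lin + 0.7152×G_lin + 0.0722×B_lin
Color 1 (196,242,110):
  R=196: 196/255≈0.7686 > 0.04045 → ((0.7686+0.055)/1.055)^2.4 ≈ 0.55201
  G=242: 242/255≈0.9490 > 0.04045 → ((0.9490+0.055)/1.055)^2.4 ≈ 0.88792
  B=110: 110/255≈0.4314 > 0.04045 → ((0.4314+0.055)/1.055)^2.4 ≈ 0.15593
  L1 = 0.2126×0.55201 + 0.7152×0.88792 + 0.0722×0.15593 ≈ 0.76366
Color 2 (66,195,205):
  R=66: 66/255≈0.2588 > 0.04045 → ((0.2588+0.055)/1.055)^2.4 ≈ 0.05448
  G=195: 195/255≈0.7647 > 0.04045 → ((0.7647+0.055)/1.055)^2.4 ≈ 0.54572
  B=205: 205/255≈0.8039 > 0.04045 → ((0.8039+0.055)/1.055)^2.4 ≈ 0.61050
  L2 = 0.2126×0.05448 + 0.7152×0.54572 + 0.0722×0.61050 ≈ 0.44596
Lighter = 0.76366, Darker = 0.44596
Ratio = (L_lighter + 0.05) / (L_darker + 0.05)
Ratio = (0.76366 + 0.05) / (0.44596 + 0.05) = 0.81366 / 0.49596 ≈ 1.6406
Ratio ≈ 1.64:1


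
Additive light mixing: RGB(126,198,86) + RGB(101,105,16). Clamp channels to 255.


Additive: each channel = min(255, C₁+C₂)
R: 126+101 = 227 → 227
G: 198+105 = 303 → 255
B: 86+16 = 102 → 102
= RGB(227, 255, 102)


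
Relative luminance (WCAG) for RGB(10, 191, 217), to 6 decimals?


Linearize each channel (sRGB transfer function): c = v/255; c_lin = c/12.92 if c ≤ 0.04045, else ((c+0.055)/1.055)^2.4
  R: 10/255 ≈ 0.039216 ≤ 0.04045 → 0.039216/12.92 ≈ 0.003035
  G: 191/255 ≈ 0.749020 > 0.04045 → ((0.749020+0.055)/1.055)^2.4 ≈ 0.520996
  B: 217/255 ≈ 0.850980 > 0.04045 → ((0.850980+0.055)/1.055)^2.4 ≈ 0.693872
R_lin = 0.003035, G_lin = 0.520996, B_lin = 0.693872
L = 0.2126×R + 0.7152×G + 0.0722×B
L = 0.2126×0.003035 + 0.7152×0.520996 + 0.0722×0.693872
L ≈ 0.423359


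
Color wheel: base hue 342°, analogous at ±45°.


Base hue: 342°
Left analog: (342 - 45) mod 360 = 297°
Right analog: (342 + 45) mod 360 = 27°
Analogous hues = 297° and 27°


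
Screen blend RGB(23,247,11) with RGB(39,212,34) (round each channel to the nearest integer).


Screen: C = 255 - (255-A)×(255-B)/255, rounded to nearest integer
R: 255 - (255-23)×(255-39)/255 = 255 - 50112/255 ≈ 255 - 196.518 = 58.482 → 58
G: 255 - (255-247)×(255-212)/255 = 255 - 344/255 ≈ 255 - 1.349 = 253.651 → 254
B: 255 - (255-11)×(255-34)/255 = 255 - 53924/255 ≈ 255 - 211.467 = 43.533 → 44
= RGB(58, 254, 44)


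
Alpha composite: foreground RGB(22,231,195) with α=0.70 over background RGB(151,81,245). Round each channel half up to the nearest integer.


C = α×F + (1-α)×B, with 1-α = 0.30
R: 0.70×22 + 0.30×151 = 15.40 + 45.30 = 60.70 → 61
G: 0.70×231 + 0.30×81 = 161.70 + 24.30 = 186.00 → 186
B: 0.70×195 + 0.30×245 = 136.50 + 73.50 = 210.00 → 210
= RGB(61, 186, 210)


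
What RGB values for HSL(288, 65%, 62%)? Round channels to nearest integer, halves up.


H=288°, S=0.65, L=0.62
C = (1-|2L-1|)×S = (1-|0.24|)×0.65 = 0.494
H' = H/60 = 288/60 ≈ 4.8000; X = C×(1-|H' mod 2 - 1|) = 0.3952
m = L - C/2 = 0.62 - 0.247 = 0.373
Sector ⌊H'⌋ = 4 → (R',G',B') = (0.3952, 0.0, 0.494)
RGB = ((R'+m)×255, (G'+m)×255, (B'+m)×255) = (195.891, 95.115, 221.085)
Round half up → RGB(196, 95, 221)


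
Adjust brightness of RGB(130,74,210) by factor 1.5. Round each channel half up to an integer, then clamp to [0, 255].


Multiply each channel by 1.5, round half up, clamp to [0, 255]
R: 130×1.5 = 195
G: 74×1.5 = 111
B: 210×1.5 = 315 → clamp → 255
= RGB(195, 111, 255)


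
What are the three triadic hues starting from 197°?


Triadic: equally spaced at 120° intervals
H1 = 197°
H2 = (197 + 120) mod 360 = 317°
H3 = (197 + 240) mod 360 = 77°
Triadic = 197°, 317°, 77°


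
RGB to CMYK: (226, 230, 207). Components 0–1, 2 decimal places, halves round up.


R'=226/255≈0.8863, G'=230/255≈0.9020, B'=207/255≈0.8118
K = 1 - max(R',G',B') = 1 - 230/255 = 25/255 = 0.09803… → 0.10
(1-R'-K)/(1-K) simplifies to (max-R)/max with max = 230:
C = (230-226)/230 = 4/230 = 0.01739… → 0.02
M = (230-230)/230 = 0/230 = 0 → 0.00
Y = (230-207)/230 = 23/230 = 0.1 → 0.10
= CMYK(0.02, 0.00, 0.10, 0.10)


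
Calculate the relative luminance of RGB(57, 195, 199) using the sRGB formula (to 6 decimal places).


Linearize each channel (sRGB transfer function): c = v/255; c_lin = c/12.92 if c ≤ 0.04045, else ((c+0.055)/1.055)^2.4
  R: 57/255 ≈ 0.223529 > 0.04045 → ((0.223529+0.055)/1.055)^2.4 ≈ 0.040915
  G: 195/255 ≈ 0.764706 > 0.04045 → ((0.764706+0.055)/1.055)^2.4 ≈ 0.545724
  B: 199/255 ≈ 0.780392 > 0.04045 → ((0.780392+0.055)/1.055)^2.4 ≈ 0.571125
R_lin = 0.040915, G_lin = 0.545724, B_lin = 0.571125
L = 0.2126×R + 0.7152×G + 0.0722×B
L = 0.2126×0.040915 + 0.7152×0.545724 + 0.0722×0.571125
L ≈ 0.440236


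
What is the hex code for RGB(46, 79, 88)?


R = 46 → 2E (hex)
G = 79 → 4F (hex)
B = 88 → 58 (hex)
Hex = #2E4F58


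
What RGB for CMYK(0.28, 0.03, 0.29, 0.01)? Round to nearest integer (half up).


R = 255 × (1-C) × (1-K) = 255 × 0.72 × 0.99 = 181.764 → 182
G = 255 × (1-M) × (1-K) = 255 × 0.97 × 0.99 = 244.8765 → 245
B = 255 × (1-Y) × (1-K) = 255 × 0.71 × 0.99 = 179.2395 → 179
= RGB(182, 245, 179)


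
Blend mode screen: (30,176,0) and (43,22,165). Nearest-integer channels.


Screen: C = 255 - (255-A)×(255-B)/255, rounded to nearest integer
R: 255 - (255-30)×(255-43)/255 = 255 - 47700/255 ≈ 255 - 187.059 = 67.941 → 68
G: 255 - (255-176)×(255-22)/255 = 255 - 18407/255 ≈ 255 - 72.184 = 182.816 → 183
B: 255 - (255-0)×(255-165)/255 = 255 - 22950/255 ≈ 255 - 90.000 = 165.000 → 165
= RGB(68, 183, 165)


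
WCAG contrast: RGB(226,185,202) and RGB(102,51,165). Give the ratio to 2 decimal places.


Linearize each sRGB channel c=v/255: c/12.92 if c ≤ 0.04045 else ((c+0.055)/1.055)^2.4
L = 0.2126×R_lin + 0.7152×G_lin + 0.0722×B_lin
Color 1 (226,185,202):
  R=226: 226/255≈0.8863 > 0.04045 → ((0.8863+0.055)/1.055)^2.4 ≈ 0.76052
  G=185: 185/255≈0.7255 > 0.04045 → ((0.7255+0.055)/1.055)^2.4 ≈ 0.48515
  B=202: 202/255≈0.7922 > 0.04045 → ((0.7922+0.055)/1.055)^2.4 ≈ 0.59062
  L1 = 0.2126×0.76052 + 0.7152×0.48515 + 0.0722×0.59062 ≈ 0.55131
Color 2 (102,51,165):
  R=102: 102/255≈0.4000 > 0.04045 → ((0.4000+0.055)/1.055)^2.4 ≈ 0.13287
  G=51: 51/255≈0.2000 > 0.04045 → ((0.2000+0.055)/1.055)^2.4 ≈ 0.03310
  B=165: 165/255≈0.6471 > 0.04045 → ((0.6471+0.055)/1.055)^2.4 ≈ 0.37626
  L2 = 0.2126×0.13287 + 0.7152×0.03310 + 0.0722×0.37626 ≈ 0.07909
Lighter = 0.55131, Darker = 0.07909
Ratio = (L_lighter + 0.05) / (L_darker + 0.05)
Ratio = (0.55131 + 0.05) / (0.07909 + 0.05) = 0.60131 / 0.12909 ≈ 4.6580
Ratio ≈ 4.66:1


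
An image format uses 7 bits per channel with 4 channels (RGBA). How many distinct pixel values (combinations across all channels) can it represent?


Total bits = 7 bits/channel × 4 channels = 28 bits
Distinct pixel values = 2^28
= 268,435,456 pixel values


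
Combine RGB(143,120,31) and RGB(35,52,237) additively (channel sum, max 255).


Additive: each channel = min(255, C₁+C₂)
R: 143+35 = 178 → 178
G: 120+52 = 172 → 172
B: 31+237 = 268 → 255
= RGB(178, 172, 255)


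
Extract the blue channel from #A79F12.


Color: #A79F12
R = A7 = 167
G = 9F = 159
B = 12 = 18
Blue = 18


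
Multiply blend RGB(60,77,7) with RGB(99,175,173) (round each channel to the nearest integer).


Multiply: C = A×B/255, rounded to nearest integer
R: 60×99/255 = 5940/255 ≈ 23.294 → 23
G: 77×175/255 = 13475/255 ≈ 52.843 → 53
B: 7×173/255 = 1211/255 ≈ 4.749 → 5
= RGB(23, 53, 5)


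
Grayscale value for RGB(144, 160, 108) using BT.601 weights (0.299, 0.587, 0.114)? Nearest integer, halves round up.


Gray = 0.299×R + 0.587×G + 0.114×B
Gray = 0.299×144 + 0.587×160 + 0.114×108
Gray = 43.056 + 93.920 + 12.312
Gray = 149.288 → round half up → 149
Gray = 149


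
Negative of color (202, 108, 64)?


Invert: (255-R, 255-G, 255-B)
R: 255-202 = 53
G: 255-108 = 147
B: 255-64 = 191
= RGB(53, 147, 191)


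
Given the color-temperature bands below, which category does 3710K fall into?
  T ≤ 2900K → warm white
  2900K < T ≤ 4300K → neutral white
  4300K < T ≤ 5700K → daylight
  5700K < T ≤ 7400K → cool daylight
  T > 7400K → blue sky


Temperature: 3710K
2900K < 3710K ≤ 4300K → neutral white
Classification: neutral white


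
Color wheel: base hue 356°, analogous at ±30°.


Base hue: 356°
Left analog: (356 - 30) mod 360 = 326°
Right analog: (356 + 30) mod 360 = 26°
Analogous hues = 326° and 26°


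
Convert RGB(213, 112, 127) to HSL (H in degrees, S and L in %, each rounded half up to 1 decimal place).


Normalize: R'=213/255≈0.8353, G'=112/255≈0.4392, B'=127/255≈0.4980
Max=213/255, Min=112/255, Δ=Max-Min=101/255
L = (Max+Min)/2 = (213+112)/510 = 325/510 = 0.63725… → L = 63.7%
L > 0.5 → S = Δ/(2-Max-Min) = 101/(510-213-112) = 101/185 = 0.54594… → S = 54.6%
(the 1/255 factors cancel in S and H, so raw channel differences can be used)
Max is R' → H = 60 × (((G-B)/Δ) mod 6) = 60 × (((112-127)/101) mod 6)
  (-15)/101 = -0.1485…; negative, so add 6 → 5.8514…
  H = 60 × 5.8514… = 351.089…° → H = 351.1°
= HSL(351.1°, 54.6%, 63.7%)


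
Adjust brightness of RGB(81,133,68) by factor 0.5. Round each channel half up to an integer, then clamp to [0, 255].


Multiply each channel by 0.5, round half up, clamp to [0, 255]
R: 81×0.5 = 40.5 → round → 41
G: 133×0.5 = 66.5 → round → 67
B: 68×0.5 = 34
= RGB(41, 67, 34)


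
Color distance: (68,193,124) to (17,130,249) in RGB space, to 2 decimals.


d = √[(R₁-R₂)² + (G₁-G₂)² + (B₁-B₂)²]
d = √[(68-17)² + (193-130)² + (124-249)²]
d = √[2601 + 3969 + 15625]
d = √22195
d ≈ 148.98


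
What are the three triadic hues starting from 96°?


Triadic: equally spaced at 120° intervals
H1 = 96°
H2 = (96 + 120) mod 360 = 216°
H3 = (96 + 240) mod 360 = 336°
Triadic = 96°, 216°, 336°


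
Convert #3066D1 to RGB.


30 → 48 (R)
66 → 102 (G)
D1 → 209 (B)
= RGB(48, 102, 209)


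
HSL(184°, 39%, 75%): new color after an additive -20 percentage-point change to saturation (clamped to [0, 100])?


Original S = 39%
Adjustment = -20 percentage points
New S = 39 + (-20) = 19
Clamp to [0, 100] → 19
= HSL(184°, 19%, 75%)


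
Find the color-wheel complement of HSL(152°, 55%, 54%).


Complement = opposite side of color wheel = hue + 180°
H' = (152 + 180) mod 360 = 332°
S and L unchanged.
= HSL(332°, 55%, 54%)


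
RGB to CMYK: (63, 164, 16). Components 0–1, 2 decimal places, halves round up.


R'=63/255≈0.2471, G'=164/255≈0.6431, B'=16/255≈0.0627
K = 1 - max(R',G',B') = 1 - 164/255 = 91/255 = 0.35686… → 0.36
(1-R'-K)/(1-K) simplifies to (max-R)/max with max = 164:
C = (164-63)/164 = 101/164 = 0.61585… → 0.62
M = (164-164)/164 = 0/164 = 0 → 0.00
Y = (164-16)/164 = 148/164 = 0.90243… → 0.90
= CMYK(0.62, 0.00, 0.90, 0.36)


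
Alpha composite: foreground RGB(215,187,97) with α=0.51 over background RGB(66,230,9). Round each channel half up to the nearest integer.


C = α×F + (1-α)×B, with 1-α = 0.49
R: 0.51×215 + 0.49×66 = 109.65 + 32.34 = 141.99 → 142
G: 0.51×187 + 0.49×230 = 95.37 + 112.70 = 208.07 → 208
B: 0.51×97 + 0.49×9 = 49.47 + 4.41 = 53.88 → 54
= RGB(142, 208, 54)


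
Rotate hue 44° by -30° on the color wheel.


New hue = (H + rotation) mod 360
New hue = (44 -30) mod 360
= 14 mod 360
= 14°


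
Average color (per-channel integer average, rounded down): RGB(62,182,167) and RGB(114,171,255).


Midpoint: each channel = ⌊(C₁+C₂)/2⌋
R: ⌊(62+114)/2⌋ = 88
G: ⌊(182+171)/2⌋ = 176
B: ⌊(167+255)/2⌋ = 211
= RGB(88, 176, 211)


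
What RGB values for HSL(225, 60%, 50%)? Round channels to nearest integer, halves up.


H=225°, S=0.60, L=0.50
C = (1-|2L-1|)×S = (1-|0.00|)×0.60 = 0.6
H' = H/60 = 225/60 ≈ 3.7500; X = C×(1-|H' mod 2 - 1|) = 0.15
m = L - C/2 = 0.50 - 0.3 = 0.2
Sector ⌊H'⌋ = 3 → (R',G',B') = (0.0, 0.15, 0.6)
RGB = ((R'+m)×255, (G'+m)×255, (B'+m)×255) = (51.0, 89.25, 204.0)
Round half up → RGB(51, 89, 204)


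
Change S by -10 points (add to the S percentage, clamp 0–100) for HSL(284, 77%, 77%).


Original S = 77%
Adjustment = -10 percentage points
New S = 77 + (-10) = 67
Clamp to [0, 100] → 67
= HSL(284°, 67%, 77%)


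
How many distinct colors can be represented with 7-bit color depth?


Colors = 2^bits = 2^7
= 128 colors


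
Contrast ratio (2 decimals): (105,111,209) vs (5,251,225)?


Linearize each sRGB channel c=v/255: c/12.92 if c ≤ 0.04045 else ((c+0.055)/1.055)^2.4
L = 0.2126×R_lin + 0.7152×G_lin + 0.0722×B_lin
Color 1 (105,111,209):
  R=105: 105/255≈0.4118 > 0.04045 → ((0.4118+0.055)/1.055)^2.4 ≈ 0.14126
  G=111: 111/255≈0.4353 > 0.04045 → ((0.4353+0.055)/1.055)^2.4 ≈ 0.15896
  B=209: 209/255≈0.8196 > 0.04045 → ((0.8196+0.055)/1.055)^2.4 ≈ 0.63760
  L1 = 0.2126×0.14126 + 0.7152×0.15896 + 0.0722×0.63760 ≈ 0.18976
Color 2 (5,251,225):
  R=5: 5/255≈0.0196 ≤ 0.04045 → 0.0196/12.92 ≈ 0.00152
  G=251: 251/255≈0.9843 > 0.04045 → ((0.9843+0.055)/1.055)^2.4 ≈ 0.96469
  B=225: 225/255≈0.8824 > 0.04045 → ((0.8824+0.055)/1.055)^2.4 ≈ 0.75294
  L2 = 0.2126×0.00152 + 0.7152×0.96469 + 0.0722×0.75294 ≈ 0.74463
Lighter = 0.74463, Darker = 0.18976
Ratio = (L_lighter + 0.05) / (L_darker + 0.05)
Ratio = (0.74463 + 0.05) / (0.18976 + 0.05) = 0.79463 / 0.23976 ≈ 3.3143
Ratio ≈ 3.31:1


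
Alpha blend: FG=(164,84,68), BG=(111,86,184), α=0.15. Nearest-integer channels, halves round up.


C = α×F + (1-α)×B, with 1-α = 0.85
R: 0.15×164 + 0.85×111 = 24.60 + 94.35 = 118.95 → 119
G: 0.15×84 + 0.85×86 = 12.60 + 73.10 = 85.70 → 86
B: 0.15×68 + 0.85×184 = 10.20 + 156.40 = 166.60 → 167
= RGB(119, 86, 167)


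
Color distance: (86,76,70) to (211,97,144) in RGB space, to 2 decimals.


d = √[(R₁-R₂)² + (G₁-G₂)² + (B₁-B₂)²]
d = √[(86-211)² + (76-97)² + (70-144)²]
d = √[15625 + 441 + 5476]
d = √21542
d ≈ 146.77


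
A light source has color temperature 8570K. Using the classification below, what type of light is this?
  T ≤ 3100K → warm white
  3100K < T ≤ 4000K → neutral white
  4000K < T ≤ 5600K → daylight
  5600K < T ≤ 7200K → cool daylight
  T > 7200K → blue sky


Temperature: 8570K
8570K > 7200K → blue sky
Classification: blue sky


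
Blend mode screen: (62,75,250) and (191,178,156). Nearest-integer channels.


Screen: C = 255 - (255-A)×(255-B)/255, rounded to nearest integer
R: 255 - (255-62)×(255-191)/255 = 255 - 12352/255 ≈ 255 - 48.439 = 206.561 → 207
G: 255 - (255-75)×(255-178)/255 = 255 - 13860/255 ≈ 255 - 54.353 = 200.647 → 201
B: 255 - (255-250)×(255-156)/255 = 255 - 495/255 ≈ 255 - 1.941 = 253.059 → 253
= RGB(207, 201, 253)


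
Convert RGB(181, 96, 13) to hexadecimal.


R = 181 → B5 (hex)
G = 96 → 60 (hex)
B = 13 → 0D (hex)
Hex = #B5600D


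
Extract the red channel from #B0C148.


Color: #B0C148
R = B0 = 176
G = C1 = 193
B = 48 = 72
Red = 176


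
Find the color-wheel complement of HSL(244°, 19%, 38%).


Complement = opposite side of color wheel = hue + 180°
H' = (244 + 180) mod 360 = 64°
S and L unchanged.
= HSL(64°, 19%, 38%)


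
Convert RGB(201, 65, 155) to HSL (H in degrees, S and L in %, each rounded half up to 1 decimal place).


Normalize: R'=201/255≈0.7882, G'=65/255≈0.2549, B'=155/255≈0.6078
Max=201/255, Min=65/255, Δ=Max-Min=136/255
L = (Max+Min)/2 = (201+65)/510 = 266/510 = 0.52156… → L = 52.2%
L > 0.5 → S = Δ/(2-Max-Min) = 136/(510-201-65) = 136/244 = 0.55737… → S = 55.7%
(the 1/255 factors cancel in S and H, so raw channel differences can be used)
Max is R' → H = 60 × (((G-B)/Δ) mod 6) = 60 × (((65-155)/136) mod 6)
  (-90)/136 = -0.6617…; negative, so add 6 → 5.3382…
  H = 60 × 5.3382… = 320.294…° → H = 320.3°
= HSL(320.3°, 55.7%, 52.2%)


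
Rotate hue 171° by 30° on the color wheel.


New hue = (H + rotation) mod 360
New hue = (171 + 30) mod 360
= 201 mod 360
= 201°


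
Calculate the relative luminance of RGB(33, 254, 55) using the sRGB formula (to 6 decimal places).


Linearize each channel (sRGB transfer function): c = v/255; c_lin = c/12.92 if c ≤ 0.04045, else ((c+0.055)/1.055)^2.4
  R: 33/255 ≈ 0.129412 > 0.04045 → ((0.129412+0.055)/1.055)^2.4 ≈ 0.015209
  G: 254/255 ≈ 0.996078 > 0.04045 → ((0.996078+0.055)/1.055)^2.4 ≈ 0.991102
  B: 55/255 ≈ 0.215686 > 0.04045 → ((0.215686+0.055)/1.055)^2.4 ≈ 0.038204
R_lin = 0.015209, G_lin = 0.991102, B_lin = 0.038204
L = 0.2126×R + 0.7152×G + 0.0722×B
L = 0.2126×0.015209 + 0.7152×0.991102 + 0.0722×0.038204
L ≈ 0.714828


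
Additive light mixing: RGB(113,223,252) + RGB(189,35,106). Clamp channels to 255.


Additive: each channel = min(255, C₁+C₂)
R: 113+189 = 302 → 255
G: 223+35 = 258 → 255
B: 252+106 = 358 → 255
= RGB(255, 255, 255)


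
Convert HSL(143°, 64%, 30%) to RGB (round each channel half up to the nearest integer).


H=143°, S=0.64, L=0.30
C = (1-|2L-1|)×S = (1-|-0.40|)×0.64 = 0.384
H' = H/60 = 143/60 ≈ 2.3833; X = C×(1-|H' mod 2 - 1|) = 0.1472
m = L - C/2 = 0.30 - 0.192 = 0.108
Sector ⌊H'⌋ = 2 → (R',G',B') = (0.0, 0.384, 0.1472)
RGB = ((R'+m)×255, (G'+m)×255, (B'+m)×255) = (27.54, 125.46, 65.076)
Round half up → RGB(28, 125, 65)


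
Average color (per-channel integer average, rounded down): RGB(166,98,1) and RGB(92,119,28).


Midpoint: each channel = ⌊(C₁+C₂)/2⌋
R: ⌊(166+92)/2⌋ = 129
G: ⌊(98+119)/2⌋ = 108
B: ⌊(1+28)/2⌋ = 14
= RGB(129, 108, 14)


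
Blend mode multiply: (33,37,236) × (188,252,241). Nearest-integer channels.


Multiply: C = A×B/255, rounded to nearest integer
R: 33×188/255 = 6204/255 ≈ 24.329 → 24
G: 37×252/255 = 9324/255 ≈ 36.565 → 37
B: 236×241/255 = 56876/255 ≈ 223.043 → 223
= RGB(24, 37, 223)


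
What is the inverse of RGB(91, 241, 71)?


Invert: (255-R, 255-G, 255-B)
R: 255-91 = 164
G: 255-241 = 14
B: 255-71 = 184
= RGB(164, 14, 184)


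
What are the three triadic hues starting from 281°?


Triadic: equally spaced at 120° intervals
H1 = 281°
H2 = (281 + 120) mod 360 = 41°
H3 = (281 + 240) mod 360 = 161°
Triadic = 281°, 41°, 161°


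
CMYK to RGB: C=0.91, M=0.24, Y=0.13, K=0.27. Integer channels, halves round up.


R = 255 × (1-C) × (1-K) = 255 × 0.09 × 0.73 = 16.7535 → 17
G = 255 × (1-M) × (1-K) = 255 × 0.76 × 0.73 = 141.474 → 141
B = 255 × (1-Y) × (1-K) = 255 × 0.87 × 0.73 = 161.9505 → 162
= RGB(17, 141, 162)


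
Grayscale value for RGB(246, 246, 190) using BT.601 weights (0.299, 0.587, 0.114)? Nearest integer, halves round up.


Gray = 0.299×R + 0.587×G + 0.114×B
Gray = 0.299×246 + 0.587×246 + 0.114×190
Gray = 73.554 + 144.402 + 21.660
Gray = 239.616 → round half up → 240
Gray = 240


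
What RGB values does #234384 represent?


23 → 35 (R)
43 → 67 (G)
84 → 132 (B)
= RGB(35, 67, 132)


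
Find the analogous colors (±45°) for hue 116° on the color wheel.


Base hue: 116°
Left analog: (116 - 45) mod 360 = 71°
Right analog: (116 + 45) mod 360 = 161°
Analogous hues = 71° and 161°


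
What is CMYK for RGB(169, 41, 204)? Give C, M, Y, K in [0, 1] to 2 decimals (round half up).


R'=169/255≈0.6627, G'=41/255≈0.1608, B'=204/255≈0.8000
K = 1 - max(R',G',B') = 1 - 204/255 = 51/255 = 0.2 → 0.20
(1-R'-K)/(1-K) simplifies to (max-R)/max with max = 204:
C = (204-169)/204 = 35/204 = 0.17156… → 0.17
M = (204-41)/204 = 163/204 = 0.79901… → 0.80
Y = (204-204)/204 = 0/204 = 0 → 0.00
= CMYK(0.17, 0.80, 0.00, 0.20)


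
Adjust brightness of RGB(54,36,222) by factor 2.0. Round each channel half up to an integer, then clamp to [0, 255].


Multiply each channel by 2.0, round half up, clamp to [0, 255]
R: 54×2.0 = 108
G: 36×2.0 = 72
B: 222×2.0 = 444 → clamp → 255
= RGB(108, 72, 255)


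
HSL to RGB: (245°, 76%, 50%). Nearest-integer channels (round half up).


H=245°, S=0.76, L=0.50
C = (1-|2L-1|)×S = (1-|0.00|)×0.76 = 0.76
H' = H/60 = 245/60 ≈ 4.0833; X = C×(1-|H' mod 2 - 1|) ≈ 0.0633
m = L - C/2 = 0.50 - 0.38 = 0.12
Sector ⌊H'⌋ = 4 → (R',G',B') = (≈0.0633, 0.0, 0.76)
RGB = ((R'+m)×255, (G'+m)×255, (B'+m)×255) = (46.75, 30.6, 224.4)
Round half up → RGB(47, 31, 224)


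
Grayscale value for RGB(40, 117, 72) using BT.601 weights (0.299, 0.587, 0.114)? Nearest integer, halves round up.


Gray = 0.299×R + 0.587×G + 0.114×B
Gray = 0.299×40 + 0.587×117 + 0.114×72
Gray = 11.960 + 68.679 + 8.208
Gray = 88.847 → round half up → 89
Gray = 89


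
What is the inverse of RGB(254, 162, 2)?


Invert: (255-R, 255-G, 255-B)
R: 255-254 = 1
G: 255-162 = 93
B: 255-2 = 253
= RGB(1, 93, 253)
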